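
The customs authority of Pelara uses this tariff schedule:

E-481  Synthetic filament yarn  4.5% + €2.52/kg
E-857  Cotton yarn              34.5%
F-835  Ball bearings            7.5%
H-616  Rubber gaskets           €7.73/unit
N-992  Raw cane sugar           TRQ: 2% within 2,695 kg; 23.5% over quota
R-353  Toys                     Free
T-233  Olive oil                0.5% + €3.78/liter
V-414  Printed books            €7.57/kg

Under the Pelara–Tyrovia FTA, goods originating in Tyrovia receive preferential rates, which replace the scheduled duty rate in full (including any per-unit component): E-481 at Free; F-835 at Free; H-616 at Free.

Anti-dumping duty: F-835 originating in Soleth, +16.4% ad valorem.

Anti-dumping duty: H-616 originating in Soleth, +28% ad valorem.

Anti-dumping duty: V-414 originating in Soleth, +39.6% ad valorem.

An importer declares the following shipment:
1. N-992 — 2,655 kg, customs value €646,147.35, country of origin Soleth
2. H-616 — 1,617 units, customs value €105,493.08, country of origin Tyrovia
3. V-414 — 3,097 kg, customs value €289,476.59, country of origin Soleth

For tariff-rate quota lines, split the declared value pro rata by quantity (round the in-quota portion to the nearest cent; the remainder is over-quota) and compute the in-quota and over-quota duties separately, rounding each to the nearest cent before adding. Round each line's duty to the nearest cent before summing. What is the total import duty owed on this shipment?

Line 1 (N-992, Soleth, 2,655 kg, €646,147.35):
Code N-992 is under a tariff-rate quota (threshold 2,695 kg). Quantity 2,655 kg is within the quota, so the in-quota rate 2% applies to the full value.
Duty = €646,147.35 × 2% = €12,922.95.
Line 2 (H-616, Tyrovia, 1,617 units, €105,493.08):
Base rate for H-616 is €7.73/unit.
Origin Tyrovia qualifies under the Pelara–Tyrovia agreement and H-616 is covered: preferential rate Free applies instead.
The additional-duty order on H-616 targets Soleth, not Tyrovia; it does not apply.
Duty = €105,493.08 × 0% = €0.00.
Line 3 (V-414, Soleth, 3,097 kg, €289,476.59):
Base rate for V-414 is €7.57/kg.
Additional duty on V-414 from Soleth: +39.6% ad valorem. Applied ad valorem rate = 39.6%.
Duty = €289,476.59 × 39.6% + 3,097 × €7.57 = €138,077.02.
Total = €12,922.95 + €0.00 + €138,077.02 = €150,999.97.

€150,999.97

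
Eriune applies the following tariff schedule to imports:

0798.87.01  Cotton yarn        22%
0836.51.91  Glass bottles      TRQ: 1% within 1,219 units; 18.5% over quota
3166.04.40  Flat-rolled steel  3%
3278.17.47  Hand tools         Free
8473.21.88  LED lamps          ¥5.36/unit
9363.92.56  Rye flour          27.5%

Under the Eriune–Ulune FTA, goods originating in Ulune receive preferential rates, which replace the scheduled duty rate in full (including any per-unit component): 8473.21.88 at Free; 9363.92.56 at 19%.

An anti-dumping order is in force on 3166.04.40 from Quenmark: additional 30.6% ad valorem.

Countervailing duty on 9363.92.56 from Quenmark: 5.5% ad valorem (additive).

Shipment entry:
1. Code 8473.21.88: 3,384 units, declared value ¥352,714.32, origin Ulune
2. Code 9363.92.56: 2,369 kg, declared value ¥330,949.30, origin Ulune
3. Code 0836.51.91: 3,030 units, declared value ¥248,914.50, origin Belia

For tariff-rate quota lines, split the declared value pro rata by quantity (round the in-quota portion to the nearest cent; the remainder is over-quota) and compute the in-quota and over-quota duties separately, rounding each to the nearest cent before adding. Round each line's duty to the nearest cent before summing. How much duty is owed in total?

Line 1 (8473.21.88, Ulune, 3,384 units, ¥352,714.32):
Base rate for 8473.21.88 is ¥5.36/unit.
Origin Ulune qualifies under the Eriune–Ulune agreement and 8473.21.88 is covered: preferential rate Free applies instead.
Duty = ¥352,714.32 × 0% = ¥0.00.
Line 2 (9363.92.56, Ulune, 2,369 kg, ¥330,949.30):
Base rate for 9363.92.56 is 27.5%.
Origin Ulune qualifies under the Eriune–Ulune agreement and 9363.92.56 is covered: preferential rate 19% applies instead.
The additional-duty order on 9363.92.56 targets Quenmark, not Ulune; it does not apply.
Duty = ¥330,949.30 × 19% = ¥62,880.37.
Line 3 (0836.51.91, Belia, 3,030 units, ¥248,914.50):
Code 0836.51.91 is under a tariff-rate quota (threshold 1,219 units). In-quota: 1,219 units at 1%; over-quota: 1,811 units at 18.5%.
Pro-rata value split: in-quota = ¥248,914.50 × 1,219/3,030 = ¥100,140.85; over-quota = ¥248,914.50 − ¥100,140.85 = ¥148,773.65.
In-quota duty = ¥100,140.85 × 1% = ¥1,001.41. Over-quota duty = ¥148,773.65 × 18.5% = ¥27,523.13.
Line duty = ¥1,001.41 + ¥27,523.13 = ¥28,524.54.
Total = ¥0.00 + ¥62,880.37 + ¥28,524.54 = ¥91,404.91.

¥91,404.91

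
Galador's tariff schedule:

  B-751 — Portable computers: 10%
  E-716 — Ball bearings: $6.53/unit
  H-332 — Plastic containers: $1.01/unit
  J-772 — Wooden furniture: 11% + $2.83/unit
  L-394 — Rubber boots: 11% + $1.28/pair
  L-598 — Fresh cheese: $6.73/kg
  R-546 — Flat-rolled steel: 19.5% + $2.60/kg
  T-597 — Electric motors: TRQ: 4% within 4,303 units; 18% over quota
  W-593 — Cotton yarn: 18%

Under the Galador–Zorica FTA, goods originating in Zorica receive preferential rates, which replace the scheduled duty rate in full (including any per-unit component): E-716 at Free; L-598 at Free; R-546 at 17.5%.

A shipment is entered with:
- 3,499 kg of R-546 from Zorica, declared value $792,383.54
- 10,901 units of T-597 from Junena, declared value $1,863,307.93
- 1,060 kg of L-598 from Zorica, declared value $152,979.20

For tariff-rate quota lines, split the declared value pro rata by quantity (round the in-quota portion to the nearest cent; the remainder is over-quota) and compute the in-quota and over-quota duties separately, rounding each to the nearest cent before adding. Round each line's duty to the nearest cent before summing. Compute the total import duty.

$371,090.90

Line 1 (R-546, Zorica, 3,499 kg, $792,383.54):
Base rate for R-546 is 19.5% + $2.60/kg.
Origin Zorica qualifies under the Galador–Zorica agreement and R-546 is covered: preferential rate 17.5% applies instead.
Duty = $792,383.54 × 17.5% = $138,667.12.
Line 2 (T-597, Junena, 10,901 units, $1,863,307.93):
Code T-597 is under a tariff-rate quota (threshold 4,303 units). In-quota: 4,303 units at 4%; over-quota: 6,598 units at 18%.
Pro-rata value split: in-quota = $1,863,307.93 × 4,303/10,901 = $735,511.79; over-quota = $1,863,307.93 − $735,511.79 = $1,127,796.14.
In-quota duty = $735,511.79 × 4% = $29,420.47. Over-quota duty = $1,127,796.14 × 18% = $203,003.31.
Line duty = $29,420.47 + $203,003.31 = $232,423.78.
Line 3 (L-598, Zorica, 1,060 kg, $152,979.20):
Base rate for L-598 is $6.73/kg.
Origin Zorica qualifies under the Galador–Zorica agreement and L-598 is covered: preferential rate Free applies instead.
Duty = $152,979.20 × 0% = $0.00.
Total = $138,667.12 + $232,423.78 + $0.00 = $371,090.90.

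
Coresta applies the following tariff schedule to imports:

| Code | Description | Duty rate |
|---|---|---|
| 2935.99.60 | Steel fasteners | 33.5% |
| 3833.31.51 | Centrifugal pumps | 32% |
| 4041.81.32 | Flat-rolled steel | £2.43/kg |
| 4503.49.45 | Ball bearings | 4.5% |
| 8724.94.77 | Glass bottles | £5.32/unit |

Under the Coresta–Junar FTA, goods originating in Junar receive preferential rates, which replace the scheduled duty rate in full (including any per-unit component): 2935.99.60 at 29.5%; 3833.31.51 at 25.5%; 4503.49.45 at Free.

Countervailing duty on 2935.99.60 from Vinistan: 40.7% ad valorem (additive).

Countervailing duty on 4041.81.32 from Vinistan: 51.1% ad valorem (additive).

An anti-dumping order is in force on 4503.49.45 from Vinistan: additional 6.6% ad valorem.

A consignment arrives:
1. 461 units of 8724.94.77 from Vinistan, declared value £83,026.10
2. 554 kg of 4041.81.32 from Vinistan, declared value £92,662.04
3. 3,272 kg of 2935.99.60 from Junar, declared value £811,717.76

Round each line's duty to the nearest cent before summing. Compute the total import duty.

£290,605.78

Line 1 (8724.94.77, Vinistan, 461 units, £83,026.10):
Base rate for 8724.94.77 is £5.32/unit.
Duty = 461 × £5.32 = £2,452.52.
Line 2 (4041.81.32, Vinistan, 554 kg, £92,662.04):
Base rate for 4041.81.32 is £2.43/kg.
Additional duty on 4041.81.32 from Vinistan: +51.1% ad valorem. Applied ad valorem rate = 51.1%.
Duty = £92,662.04 × 51.1% + 554 × £2.43 = £48,696.52.
Line 3 (2935.99.60, Junar, 3,272 kg, £811,717.76):
Base rate for 2935.99.60 is 33.5%.
Origin Junar qualifies under the Coresta–Junar agreement and 2935.99.60 is covered: preferential rate 29.5% applies instead.
The additional-duty order on 2935.99.60 targets Vinistan, not Junar; it does not apply.
Duty = £811,717.76 × 29.5% = £239,456.74.
Total = £2,452.52 + £48,696.52 + £239,456.74 = £290,605.78.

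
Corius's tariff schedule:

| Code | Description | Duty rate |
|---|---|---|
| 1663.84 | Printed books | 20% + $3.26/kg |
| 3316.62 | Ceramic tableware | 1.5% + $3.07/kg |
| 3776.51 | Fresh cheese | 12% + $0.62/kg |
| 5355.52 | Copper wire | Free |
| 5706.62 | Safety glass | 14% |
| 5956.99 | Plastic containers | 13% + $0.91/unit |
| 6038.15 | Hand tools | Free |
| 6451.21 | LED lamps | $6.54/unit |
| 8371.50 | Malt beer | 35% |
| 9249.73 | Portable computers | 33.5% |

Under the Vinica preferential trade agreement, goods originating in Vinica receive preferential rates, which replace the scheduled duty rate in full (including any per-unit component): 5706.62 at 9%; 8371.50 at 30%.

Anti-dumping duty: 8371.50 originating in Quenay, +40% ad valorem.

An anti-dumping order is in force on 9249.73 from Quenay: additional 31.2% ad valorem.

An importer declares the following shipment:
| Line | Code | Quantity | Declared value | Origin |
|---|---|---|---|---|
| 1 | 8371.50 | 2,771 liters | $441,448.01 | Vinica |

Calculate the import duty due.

$132,434.40

Line 1 (8371.50, Vinica, 2,771 liters, $441,448.01):
Base rate for 8371.50 is 35%.
Origin Vinica qualifies under the Corius–Vinica agreement and 8371.50 is covered: preferential rate 30% applies instead.
The additional-duty order on 8371.50 targets Quenay, not Vinica; it does not apply.
Duty = $441,448.01 × 30% = $132,434.40.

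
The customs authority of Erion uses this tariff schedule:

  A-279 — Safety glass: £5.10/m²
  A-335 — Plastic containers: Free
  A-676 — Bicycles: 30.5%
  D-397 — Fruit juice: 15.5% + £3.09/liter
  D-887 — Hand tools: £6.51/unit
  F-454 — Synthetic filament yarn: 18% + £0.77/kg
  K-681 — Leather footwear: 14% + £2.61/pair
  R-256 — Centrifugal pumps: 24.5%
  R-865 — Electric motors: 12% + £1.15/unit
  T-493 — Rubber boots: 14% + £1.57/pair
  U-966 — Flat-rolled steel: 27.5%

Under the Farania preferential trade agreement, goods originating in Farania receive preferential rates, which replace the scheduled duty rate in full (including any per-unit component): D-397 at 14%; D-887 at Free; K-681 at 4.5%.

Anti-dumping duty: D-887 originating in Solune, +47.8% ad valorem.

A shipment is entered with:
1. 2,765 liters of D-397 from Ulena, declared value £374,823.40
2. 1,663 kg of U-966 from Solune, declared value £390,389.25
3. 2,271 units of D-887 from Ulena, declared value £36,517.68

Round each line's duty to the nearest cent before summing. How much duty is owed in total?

£188,782.73

Line 1 (D-397, Ulena, 2,765 liters, £374,823.40):
Base rate for D-397 is 15.5% + £3.09/liter.
D-397 has an FTA preferential rate, but origin Ulena is not Farania; base rate stands.
Duty = £374,823.40 × 15.5% + 2,765 × £3.09 = £66,641.48.
Line 2 (U-966, Solune, 1,663 kg, £390,389.25):
Base rate for U-966 is 27.5%.
Duty = £390,389.25 × 27.5% = £107,357.04.
Line 3 (D-887, Ulena, 2,271 units, £36,517.68):
Base rate for D-887 is £6.51/unit.
D-887 has an FTA preferential rate, but origin Ulena is not Farania; base rate stands.
The additional-duty order on D-887 targets Solune, not Ulena; it does not apply.
Duty = 2,271 × £6.51 = £14,784.21.
Total = £66,641.48 + £107,357.04 + £14,784.21 = £188,782.73.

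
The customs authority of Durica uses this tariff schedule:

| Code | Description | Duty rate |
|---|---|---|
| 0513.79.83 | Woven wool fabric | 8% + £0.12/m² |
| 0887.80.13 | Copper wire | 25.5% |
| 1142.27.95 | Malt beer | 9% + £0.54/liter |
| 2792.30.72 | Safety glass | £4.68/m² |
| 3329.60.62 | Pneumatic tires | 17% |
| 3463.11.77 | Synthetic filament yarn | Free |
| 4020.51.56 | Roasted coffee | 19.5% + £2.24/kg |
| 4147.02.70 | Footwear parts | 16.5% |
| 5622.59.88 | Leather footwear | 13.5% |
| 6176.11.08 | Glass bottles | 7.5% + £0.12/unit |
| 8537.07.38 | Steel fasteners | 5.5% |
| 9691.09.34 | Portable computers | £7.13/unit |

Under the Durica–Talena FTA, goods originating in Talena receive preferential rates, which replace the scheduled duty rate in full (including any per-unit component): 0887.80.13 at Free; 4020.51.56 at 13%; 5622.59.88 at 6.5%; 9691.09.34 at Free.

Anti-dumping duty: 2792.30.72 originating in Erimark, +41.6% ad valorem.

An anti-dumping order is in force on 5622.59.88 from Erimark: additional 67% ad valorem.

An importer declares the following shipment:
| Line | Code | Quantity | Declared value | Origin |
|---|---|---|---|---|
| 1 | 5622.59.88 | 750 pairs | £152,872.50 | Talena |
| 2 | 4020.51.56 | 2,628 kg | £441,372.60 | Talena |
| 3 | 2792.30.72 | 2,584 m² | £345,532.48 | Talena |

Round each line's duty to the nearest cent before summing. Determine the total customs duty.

£79,408.27

Line 1 (5622.59.88, Talena, 750 pairs, £152,872.50):
Base rate for 5622.59.88 is 13.5%.
Origin Talena qualifies under the Durica–Talena agreement and 5622.59.88 is covered: preferential rate 6.5% applies instead.
The additional-duty order on 5622.59.88 targets Erimark, not Talena; it does not apply.
Duty = £152,872.50 × 6.5% = £9,936.71.
Line 2 (4020.51.56, Talena, 2,628 kg, £441,372.60):
Base rate for 4020.51.56 is 19.5% + £2.24/kg.
Origin Talena qualifies under the Durica–Talena agreement and 4020.51.56 is covered: preferential rate 13% applies instead.
Duty = £441,372.60 × 13% = £57,378.44.
Line 3 (2792.30.72, Talena, 2,584 m², £345,532.48):
Base rate for 2792.30.72 is £4.68/m².
Origin Talena is the FTA partner but 2792.30.72 is not on the preference list; base rate stands.
The additional-duty order on 2792.30.72 targets Erimark, not Talena; it does not apply.
Duty = 2,584 × £4.68 = £12,093.12.
Total = £9,936.71 + £57,378.44 + £12,093.12 = £79,408.27.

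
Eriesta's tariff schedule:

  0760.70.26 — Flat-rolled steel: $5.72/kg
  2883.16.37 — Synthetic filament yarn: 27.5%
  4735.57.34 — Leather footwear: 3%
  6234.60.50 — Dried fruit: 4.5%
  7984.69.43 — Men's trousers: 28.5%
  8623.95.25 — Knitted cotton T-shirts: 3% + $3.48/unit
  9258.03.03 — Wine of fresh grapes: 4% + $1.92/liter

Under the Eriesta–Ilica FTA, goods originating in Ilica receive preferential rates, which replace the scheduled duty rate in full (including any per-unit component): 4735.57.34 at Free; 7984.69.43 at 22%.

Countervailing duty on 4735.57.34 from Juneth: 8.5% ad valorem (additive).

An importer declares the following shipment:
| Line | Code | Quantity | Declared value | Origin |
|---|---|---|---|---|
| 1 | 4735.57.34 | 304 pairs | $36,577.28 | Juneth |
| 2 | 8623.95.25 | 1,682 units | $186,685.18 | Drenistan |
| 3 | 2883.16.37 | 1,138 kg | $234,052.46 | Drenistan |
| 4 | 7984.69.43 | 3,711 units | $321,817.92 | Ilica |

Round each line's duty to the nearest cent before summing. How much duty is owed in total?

Line 1 (4735.57.34, Juneth, 304 pairs, $36,577.28):
Base rate for 4735.57.34 is 3%.
4735.57.34 has an FTA preferential rate, but origin Juneth is not Ilica; base rate stands.
Additional duty on 4735.57.34 from Juneth: +8.5%. Applied ad valorem rate: 3% + 8.5% = 11.5%.
Duty = $36,577.28 × 11.5% = $4,206.39.
Line 2 (8623.95.25, Drenistan, 1,682 units, $186,685.18):
Base rate for 8623.95.25 is 3% + $3.48/unit.
Duty = $186,685.18 × 3% + 1,682 × $3.48 = $11,453.92.
Line 3 (2883.16.37, Drenistan, 1,138 kg, $234,052.46):
Base rate for 2883.16.37 is 27.5%.
Duty = $234,052.46 × 27.5% = $64,364.43.
Line 4 (7984.69.43, Ilica, 3,711 units, $321,817.92):
Base rate for 7984.69.43 is 28.5%.
Origin Ilica qualifies under the Eriesta–Ilica agreement and 7984.69.43 is covered: preferential rate 22% applies instead.
Duty = $321,817.92 × 22% = $70,799.94.
Total = $4,206.39 + $11,453.92 + $64,364.43 + $70,799.94 = $150,824.68.

$150,824.68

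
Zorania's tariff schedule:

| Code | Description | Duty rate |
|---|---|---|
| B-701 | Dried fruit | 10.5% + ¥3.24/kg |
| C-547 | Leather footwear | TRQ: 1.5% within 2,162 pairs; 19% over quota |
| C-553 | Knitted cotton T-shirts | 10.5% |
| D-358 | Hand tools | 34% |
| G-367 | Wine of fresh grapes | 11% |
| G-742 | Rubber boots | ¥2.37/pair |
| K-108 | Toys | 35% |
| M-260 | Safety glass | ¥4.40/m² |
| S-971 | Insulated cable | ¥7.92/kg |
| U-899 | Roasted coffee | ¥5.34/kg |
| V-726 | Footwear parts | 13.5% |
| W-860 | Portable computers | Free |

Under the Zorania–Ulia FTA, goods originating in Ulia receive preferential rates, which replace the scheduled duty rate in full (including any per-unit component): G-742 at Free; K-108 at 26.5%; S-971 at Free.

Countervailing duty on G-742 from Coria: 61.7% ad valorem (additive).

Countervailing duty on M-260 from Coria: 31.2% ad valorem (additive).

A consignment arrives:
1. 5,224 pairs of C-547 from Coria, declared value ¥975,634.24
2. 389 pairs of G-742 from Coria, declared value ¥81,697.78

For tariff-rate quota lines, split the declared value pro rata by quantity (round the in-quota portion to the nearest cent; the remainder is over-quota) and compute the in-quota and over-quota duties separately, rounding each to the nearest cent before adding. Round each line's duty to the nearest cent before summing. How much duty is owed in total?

Line 1 (C-547, Coria, 5,224 pairs, ¥975,634.24):
Code C-547 is under a tariff-rate quota (threshold 2,162 pairs). In-quota: 2,162 pairs at 1.5%; over-quota: 3,062 pairs at 19%.
Pro-rata value split: in-quota = ¥975,634.24 × 2,162/5,224 = ¥403,775.12; over-quota = ¥975,634.24 − ¥403,775.12 = ¥571,859.12.
In-quota duty = ¥403,775.12 × 1.5% = ¥6,056.63. Over-quota duty = ¥571,859.12 × 19% = ¥108,653.23.
Line duty = ¥6,056.63 + ¥108,653.23 = ¥114,709.86.
Line 2 (G-742, Coria, 389 pairs, ¥81,697.78):
Base rate for G-742 is ¥2.37/pair.
G-742 has an FTA preferential rate, but origin Coria is not Ulia; base rate stands.
Additional duty on G-742 from Coria: +61.7% ad valorem. Applied ad valorem rate = 61.7%.
Duty = ¥81,697.78 × 61.7% + 389 × ¥2.37 = ¥51,329.46.
Total = ¥114,709.86 + ¥51,329.46 = ¥166,039.32.

¥166,039.32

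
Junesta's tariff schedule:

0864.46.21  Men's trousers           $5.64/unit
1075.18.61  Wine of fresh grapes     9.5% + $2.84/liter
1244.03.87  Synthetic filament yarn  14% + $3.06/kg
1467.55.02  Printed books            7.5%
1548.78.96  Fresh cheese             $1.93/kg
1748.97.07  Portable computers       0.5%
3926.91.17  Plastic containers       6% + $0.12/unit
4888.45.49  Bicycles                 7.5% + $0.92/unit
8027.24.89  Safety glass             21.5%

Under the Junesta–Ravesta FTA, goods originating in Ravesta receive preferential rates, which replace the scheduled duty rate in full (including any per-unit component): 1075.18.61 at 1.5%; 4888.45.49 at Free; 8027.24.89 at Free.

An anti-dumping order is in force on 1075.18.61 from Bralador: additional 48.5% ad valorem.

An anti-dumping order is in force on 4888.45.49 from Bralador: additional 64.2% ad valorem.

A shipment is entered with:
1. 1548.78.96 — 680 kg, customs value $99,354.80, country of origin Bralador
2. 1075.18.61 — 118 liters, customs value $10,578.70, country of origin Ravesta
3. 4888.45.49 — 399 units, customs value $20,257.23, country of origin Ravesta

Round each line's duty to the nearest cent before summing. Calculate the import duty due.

Line 1 (1548.78.96, Bralador, 680 kg, $99,354.80):
Base rate for 1548.78.96 is $1.93/kg.
Duty = 680 × $1.93 = $1,312.40.
Line 2 (1075.18.61, Ravesta, 118 liters, $10,578.70):
Base rate for 1075.18.61 is 9.5% + $2.84/liter.
Origin Ravesta qualifies under the Junesta–Ravesta agreement and 1075.18.61 is covered: preferential rate 1.5% applies instead.
The additional-duty order on 1075.18.61 targets Bralador, not Ravesta; it does not apply.
Duty = $10,578.70 × 1.5% = $158.68.
Line 3 (4888.45.49, Ravesta, 399 units, $20,257.23):
Base rate for 4888.45.49 is 7.5% + $0.92/unit.
Origin Ravesta qualifies under the Junesta–Ravesta agreement and 4888.45.49 is covered: preferential rate Free applies instead.
The additional-duty order on 4888.45.49 targets Bralador, not Ravesta; it does not apply.
Duty = $20,257.23 × 0% = $0.00.
Total = $1,312.40 + $158.68 + $0.00 = $1,471.08.

$1,471.08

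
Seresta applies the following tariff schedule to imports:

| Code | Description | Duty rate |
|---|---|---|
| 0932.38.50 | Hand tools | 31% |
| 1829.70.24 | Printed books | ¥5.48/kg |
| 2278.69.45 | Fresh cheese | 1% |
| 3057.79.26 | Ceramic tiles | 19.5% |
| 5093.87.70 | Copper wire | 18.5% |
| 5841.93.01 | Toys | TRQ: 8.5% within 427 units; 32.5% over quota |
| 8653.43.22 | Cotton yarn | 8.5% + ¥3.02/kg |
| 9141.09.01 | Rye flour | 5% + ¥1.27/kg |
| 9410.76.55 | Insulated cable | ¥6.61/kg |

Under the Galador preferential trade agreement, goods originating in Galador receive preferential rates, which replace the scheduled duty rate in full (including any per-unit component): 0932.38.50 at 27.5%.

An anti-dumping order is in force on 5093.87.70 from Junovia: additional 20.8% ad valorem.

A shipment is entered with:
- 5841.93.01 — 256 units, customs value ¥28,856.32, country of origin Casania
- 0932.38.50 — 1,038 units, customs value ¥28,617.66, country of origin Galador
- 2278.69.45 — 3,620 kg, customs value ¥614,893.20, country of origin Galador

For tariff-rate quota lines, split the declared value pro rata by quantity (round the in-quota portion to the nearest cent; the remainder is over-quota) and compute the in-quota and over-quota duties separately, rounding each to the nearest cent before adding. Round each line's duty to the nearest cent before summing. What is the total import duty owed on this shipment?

Line 1 (5841.93.01, Casania, 256 units, ¥28,856.32):
Code 5841.93.01 is under a tariff-rate quota (threshold 427 units). Quantity 256 units is within the quota, so the in-quota rate 8.5% applies to the full value.
Duty = ¥28,856.32 × 8.5% = ¥2,452.79.
Line 2 (0932.38.50, Galador, 1,038 units, ¥28,617.66):
Base rate for 0932.38.50 is 31%.
Origin Galador qualifies under the Seresta–Galador agreement and 0932.38.50 is covered: preferential rate 27.5% applies instead.
Duty = ¥28,617.66 × 27.5% = ¥7,869.86.
Line 3 (2278.69.45, Galador, 3,620 kg, ¥614,893.20):
Base rate for 2278.69.45 is 1%.
Origin Galador is the FTA partner but 2278.69.45 is not on the preference list; base rate stands.
Duty = ¥614,893.20 × 1% = ¥6,148.93.
Total = ¥2,452.79 + ¥7,869.86 + ¥6,148.93 = ¥16,471.58.

¥16,471.58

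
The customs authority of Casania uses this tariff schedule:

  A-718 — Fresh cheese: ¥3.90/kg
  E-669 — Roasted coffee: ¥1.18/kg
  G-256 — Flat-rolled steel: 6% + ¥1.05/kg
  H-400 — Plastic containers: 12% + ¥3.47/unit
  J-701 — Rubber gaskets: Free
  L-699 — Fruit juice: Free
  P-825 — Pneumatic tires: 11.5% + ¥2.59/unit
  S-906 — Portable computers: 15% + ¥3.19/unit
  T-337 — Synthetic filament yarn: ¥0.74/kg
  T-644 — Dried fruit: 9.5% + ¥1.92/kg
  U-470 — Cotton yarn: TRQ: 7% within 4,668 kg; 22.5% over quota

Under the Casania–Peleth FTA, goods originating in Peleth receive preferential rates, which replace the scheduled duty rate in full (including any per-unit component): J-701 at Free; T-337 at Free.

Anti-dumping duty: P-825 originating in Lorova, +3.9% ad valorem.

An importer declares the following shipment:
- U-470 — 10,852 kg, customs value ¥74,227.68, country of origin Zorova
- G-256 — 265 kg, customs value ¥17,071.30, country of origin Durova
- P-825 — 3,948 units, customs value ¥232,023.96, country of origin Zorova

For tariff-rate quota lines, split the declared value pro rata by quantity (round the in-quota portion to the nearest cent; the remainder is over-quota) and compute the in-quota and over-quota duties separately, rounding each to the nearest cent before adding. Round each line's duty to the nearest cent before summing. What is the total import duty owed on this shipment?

Line 1 (U-470, Zorova, 10,852 kg, ¥74,227.68):
Code U-470 is under a tariff-rate quota (threshold 4,668 kg). In-quota: 4,668 kg at 7%; over-quota: 6,184 kg at 22.5%.
Pro-rata value split: in-quota = ¥74,227.68 × 4,668/10,852 = ¥31,929.12; over-quota = ¥74,227.68 − ¥31,929.12 = ¥42,298.56.
In-quota duty = ¥31,929.12 × 7% = ¥2,235.04. Over-quota duty = ¥42,298.56 × 22.5% = ¥9,517.18.
Line duty = ¥2,235.04 + ¥9,517.18 = ¥11,752.22.
Line 2 (G-256, Durova, 265 kg, ¥17,071.30):
Base rate for G-256 is 6% + ¥1.05/kg.
Duty = ¥17,071.30 × 6% + 265 × ¥1.05 = ¥1,302.53.
Line 3 (P-825, Zorova, 3,948 units, ¥232,023.96):
Base rate for P-825 is 11.5% + ¥2.59/unit.
The additional-duty order on P-825 targets Lorova, not Zorova; it does not apply.
Duty = ¥232,023.96 × 11.5% + 3,948 × ¥2.59 = ¥36,908.08.
Total = ¥11,752.22 + ¥1,302.53 + ¥36,908.08 = ¥49,962.83.

¥49,962.83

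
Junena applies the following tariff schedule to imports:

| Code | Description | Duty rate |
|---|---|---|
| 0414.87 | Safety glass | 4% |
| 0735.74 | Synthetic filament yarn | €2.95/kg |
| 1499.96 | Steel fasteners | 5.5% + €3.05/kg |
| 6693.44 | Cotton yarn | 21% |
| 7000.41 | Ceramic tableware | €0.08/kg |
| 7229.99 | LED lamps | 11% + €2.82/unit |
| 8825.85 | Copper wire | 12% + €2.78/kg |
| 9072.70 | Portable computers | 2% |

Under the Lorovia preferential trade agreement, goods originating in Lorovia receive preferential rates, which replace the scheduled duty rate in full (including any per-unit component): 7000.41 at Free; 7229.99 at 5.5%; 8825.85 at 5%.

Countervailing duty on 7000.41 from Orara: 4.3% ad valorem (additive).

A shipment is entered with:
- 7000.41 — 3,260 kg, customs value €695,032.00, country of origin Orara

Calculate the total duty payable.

€30,147.18

Line 1 (7000.41, Orara, 3,260 kg, €695,032.00):
Base rate for 7000.41 is €0.08/kg.
7000.41 has an FTA preferential rate, but origin Orara is not Lorovia; base rate stands.
Additional duty on 7000.41 from Orara: +4.3% ad valorem. Applied ad valorem rate = 4.3%.
Duty = €695,032.00 × 4.3% + 3,260 × €0.08 = €30,147.18.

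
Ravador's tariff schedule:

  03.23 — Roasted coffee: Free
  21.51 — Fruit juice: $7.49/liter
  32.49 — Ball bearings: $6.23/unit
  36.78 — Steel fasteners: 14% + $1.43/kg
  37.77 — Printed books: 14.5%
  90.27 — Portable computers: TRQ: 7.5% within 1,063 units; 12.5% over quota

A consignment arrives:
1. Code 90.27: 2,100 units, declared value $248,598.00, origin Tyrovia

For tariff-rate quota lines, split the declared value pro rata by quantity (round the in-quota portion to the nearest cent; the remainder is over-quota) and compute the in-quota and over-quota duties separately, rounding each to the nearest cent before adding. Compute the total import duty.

Line 1 (90.27, Tyrovia, 2,100 units, $248,598.00):
Code 90.27 is under a tariff-rate quota (threshold 1,063 units). In-quota: 1,063 units at 7.5%; over-quota: 1,037 units at 12.5%.
Pro-rata value split: in-quota = $248,598.00 × 1,063/2,100 = $125,837.94; over-quota = $248,598.00 − $125,837.94 = $122,760.06.
In-quota duty = $125,837.94 × 7.5% = $9,437.85. Over-quota duty = $122,760.06 × 12.5% = $15,345.01.
Line duty = $9,437.85 + $15,345.01 = $24,782.86.

$24,782.86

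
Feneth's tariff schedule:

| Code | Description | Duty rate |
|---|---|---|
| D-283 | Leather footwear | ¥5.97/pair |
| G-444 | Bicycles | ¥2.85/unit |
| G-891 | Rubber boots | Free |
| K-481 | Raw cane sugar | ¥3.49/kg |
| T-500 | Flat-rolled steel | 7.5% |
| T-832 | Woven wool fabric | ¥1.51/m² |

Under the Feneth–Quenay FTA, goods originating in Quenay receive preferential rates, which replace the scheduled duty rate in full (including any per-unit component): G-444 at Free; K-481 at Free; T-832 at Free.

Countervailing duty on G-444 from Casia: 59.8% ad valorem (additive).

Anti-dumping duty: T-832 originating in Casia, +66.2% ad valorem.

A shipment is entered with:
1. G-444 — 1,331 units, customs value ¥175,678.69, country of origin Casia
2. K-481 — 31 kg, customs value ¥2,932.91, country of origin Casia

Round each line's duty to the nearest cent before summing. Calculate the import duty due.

Line 1 (G-444, Casia, 1,331 units, ¥175,678.69):
Base rate for G-444 is ¥2.85/unit.
G-444 has an FTA preferential rate, but origin Casia is not Quenay; base rate stands.
Additional duty on G-444 from Casia: +59.8% ad valorem. Applied ad valorem rate = 59.8%.
Duty = ¥175,678.69 × 59.8% + 1,331 × ¥2.85 = ¥108,849.21.
Line 2 (K-481, Casia, 31 kg, ¥2,932.91):
Base rate for K-481 is ¥3.49/kg.
K-481 has an FTA preferential rate, but origin Casia is not Quenay; base rate stands.
Duty = 31 × ¥3.49 = ¥108.19.
Total = ¥108,849.21 + ¥108.19 = ¥108,957.40.

¥108,957.40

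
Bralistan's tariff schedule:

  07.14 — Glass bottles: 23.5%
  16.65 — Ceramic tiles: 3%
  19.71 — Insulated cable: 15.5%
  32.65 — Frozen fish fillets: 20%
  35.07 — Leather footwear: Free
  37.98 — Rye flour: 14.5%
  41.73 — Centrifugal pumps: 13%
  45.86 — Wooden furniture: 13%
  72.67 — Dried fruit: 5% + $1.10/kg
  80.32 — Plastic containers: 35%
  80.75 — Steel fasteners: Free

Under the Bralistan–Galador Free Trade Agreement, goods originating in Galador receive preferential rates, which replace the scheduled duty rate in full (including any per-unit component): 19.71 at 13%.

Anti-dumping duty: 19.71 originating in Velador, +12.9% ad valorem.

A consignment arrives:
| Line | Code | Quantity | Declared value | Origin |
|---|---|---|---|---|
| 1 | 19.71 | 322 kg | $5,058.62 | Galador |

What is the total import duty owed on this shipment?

Line 1 (19.71, Galador, 322 kg, $5,058.62):
Base rate for 19.71 is 15.5%.
Origin Galador qualifies under the Bralistan–Galador agreement and 19.71 is covered: preferential rate 13% applies instead.
The additional-duty order on 19.71 targets Velador, not Galador; it does not apply.
Duty = $5,058.62 × 13% = $657.62.

$657.62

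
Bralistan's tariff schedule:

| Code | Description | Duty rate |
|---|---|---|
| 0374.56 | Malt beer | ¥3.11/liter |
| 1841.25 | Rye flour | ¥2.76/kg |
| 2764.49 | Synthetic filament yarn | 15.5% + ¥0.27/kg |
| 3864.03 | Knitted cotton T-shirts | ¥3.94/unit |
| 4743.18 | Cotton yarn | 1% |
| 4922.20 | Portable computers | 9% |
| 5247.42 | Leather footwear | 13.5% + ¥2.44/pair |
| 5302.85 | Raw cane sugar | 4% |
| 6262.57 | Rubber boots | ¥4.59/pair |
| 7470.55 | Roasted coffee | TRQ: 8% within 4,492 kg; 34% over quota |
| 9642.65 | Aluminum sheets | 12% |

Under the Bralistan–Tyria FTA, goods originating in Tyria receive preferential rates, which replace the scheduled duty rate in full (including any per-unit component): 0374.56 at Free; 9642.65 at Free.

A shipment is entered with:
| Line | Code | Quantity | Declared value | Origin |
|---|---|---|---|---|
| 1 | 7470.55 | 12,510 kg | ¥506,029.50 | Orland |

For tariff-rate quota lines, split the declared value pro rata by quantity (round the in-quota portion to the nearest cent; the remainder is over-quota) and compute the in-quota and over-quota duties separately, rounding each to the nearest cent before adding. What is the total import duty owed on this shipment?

Line 1 (7470.55, Orland, 12,510 kg, ¥506,029.50):
Code 7470.55 is under a tariff-rate quota (threshold 4,492 kg). In-quota: 4,492 kg at 8%; over-quota: 8,018 kg at 34%.
Pro-rata value split: in-quota = ¥506,029.50 × 4,492/12,510 = ¥181,701.40; over-quota = ¥506,029.50 − ¥181,701.40 = ¥324,328.10.
In-quota duty = ¥181,701.40 × 8% = ¥14,536.11. Over-quota duty = ¥324,328.10 × 34% = ¥110,271.55.
Line duty = ¥14,536.11 + ¥110,271.55 = ¥124,807.66.

¥124,807.66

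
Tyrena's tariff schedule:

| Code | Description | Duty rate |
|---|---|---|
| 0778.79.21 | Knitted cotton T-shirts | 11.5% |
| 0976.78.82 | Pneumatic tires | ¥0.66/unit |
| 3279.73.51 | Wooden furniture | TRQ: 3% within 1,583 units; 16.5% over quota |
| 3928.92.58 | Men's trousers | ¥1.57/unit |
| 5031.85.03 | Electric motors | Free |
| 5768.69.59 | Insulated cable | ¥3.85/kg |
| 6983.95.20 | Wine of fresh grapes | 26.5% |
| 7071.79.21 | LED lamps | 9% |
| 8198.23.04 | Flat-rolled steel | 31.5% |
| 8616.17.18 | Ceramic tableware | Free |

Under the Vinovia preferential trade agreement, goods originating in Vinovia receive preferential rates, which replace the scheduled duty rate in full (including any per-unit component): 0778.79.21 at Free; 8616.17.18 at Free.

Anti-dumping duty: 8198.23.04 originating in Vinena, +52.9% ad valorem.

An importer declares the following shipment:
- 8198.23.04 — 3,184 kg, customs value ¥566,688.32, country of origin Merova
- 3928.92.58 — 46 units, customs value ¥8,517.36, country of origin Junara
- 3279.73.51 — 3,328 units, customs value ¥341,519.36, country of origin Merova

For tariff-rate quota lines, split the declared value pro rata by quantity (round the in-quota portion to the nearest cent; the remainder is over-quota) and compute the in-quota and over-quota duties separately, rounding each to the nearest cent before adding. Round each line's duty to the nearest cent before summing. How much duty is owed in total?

¥212,999.32

Line 1 (8198.23.04, Merova, 3,184 kg, ¥566,688.32):
Base rate for 8198.23.04 is 31.5%.
The additional-duty order on 8198.23.04 targets Vinena, not Merova; it does not apply.
Duty = ¥566,688.32 × 31.5% = ¥178,506.82.
Line 2 (3928.92.58, Junara, 46 units, ¥8,517.36):
Base rate for 3928.92.58 is ¥1.57/unit.
Duty = 46 × ¥1.57 = ¥72.22.
Line 3 (3279.73.51, Merova, 3,328 units, ¥341,519.36):
Code 3279.73.51 is under a tariff-rate quota (threshold 1,583 units). In-quota: 1,583 units at 3%; over-quota: 1,745 units at 16.5%.
Pro-rata value split: in-quota = ¥341,519.36 × 1,583/3,328 = ¥162,447.46; over-quota = ¥341,519.36 − ¥162,447.46 = ¥179,071.90.
In-quota duty = ¥162,447.46 × 3% = ¥4,873.42. Over-quota duty = ¥179,071.90 × 16.5% = ¥29,546.86.
Line duty = ¥4,873.42 + ¥29,546.86 = ¥34,420.28.
Total = ¥178,506.82 + ¥72.22 + ¥34,420.28 = ¥212,999.32.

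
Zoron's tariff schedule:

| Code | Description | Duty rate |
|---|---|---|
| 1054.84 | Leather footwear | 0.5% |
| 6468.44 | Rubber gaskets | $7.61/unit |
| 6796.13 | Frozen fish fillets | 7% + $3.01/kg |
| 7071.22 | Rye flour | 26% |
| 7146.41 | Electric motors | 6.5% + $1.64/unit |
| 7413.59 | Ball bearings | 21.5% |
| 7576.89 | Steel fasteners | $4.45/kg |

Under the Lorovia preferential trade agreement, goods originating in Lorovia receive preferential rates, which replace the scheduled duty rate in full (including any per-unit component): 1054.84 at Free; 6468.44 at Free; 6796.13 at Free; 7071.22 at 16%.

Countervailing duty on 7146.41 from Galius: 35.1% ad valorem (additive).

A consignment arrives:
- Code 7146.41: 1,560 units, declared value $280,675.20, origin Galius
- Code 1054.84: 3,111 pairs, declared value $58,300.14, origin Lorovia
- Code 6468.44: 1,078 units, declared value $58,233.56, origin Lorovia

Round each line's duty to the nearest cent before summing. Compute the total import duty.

$119,319.28

Line 1 (7146.41, Galius, 1,560 units, $280,675.20):
Base rate for 7146.41 is 6.5% + $1.64/unit.
Additional duty on 7146.41 from Galius: +35.1%. Applied ad valorem rate: 6.5% + 35.1% = 41.6%.
Duty = $280,675.20 × 41.6% + 1,560 × $1.64 = $119,319.28.
Line 2 (1054.84, Lorovia, 3,111 pairs, $58,300.14):
Base rate for 1054.84 is 0.5%.
Origin Lorovia qualifies under the Zoron–Lorovia agreement and 1054.84 is covered: preferential rate Free applies instead.
Duty = $58,300.14 × 0% = $0.00.
Line 3 (6468.44, Lorovia, 1,078 units, $58,233.56):
Base rate for 6468.44 is $7.61/unit.
Origin Lorovia qualifies under the Zoron–Lorovia agreement and 6468.44 is covered: preferential rate Free applies instead.
Duty = $58,233.56 × 0% = $0.00.
Total = $119,319.28 + $0.00 + $0.00 = $119,319.28.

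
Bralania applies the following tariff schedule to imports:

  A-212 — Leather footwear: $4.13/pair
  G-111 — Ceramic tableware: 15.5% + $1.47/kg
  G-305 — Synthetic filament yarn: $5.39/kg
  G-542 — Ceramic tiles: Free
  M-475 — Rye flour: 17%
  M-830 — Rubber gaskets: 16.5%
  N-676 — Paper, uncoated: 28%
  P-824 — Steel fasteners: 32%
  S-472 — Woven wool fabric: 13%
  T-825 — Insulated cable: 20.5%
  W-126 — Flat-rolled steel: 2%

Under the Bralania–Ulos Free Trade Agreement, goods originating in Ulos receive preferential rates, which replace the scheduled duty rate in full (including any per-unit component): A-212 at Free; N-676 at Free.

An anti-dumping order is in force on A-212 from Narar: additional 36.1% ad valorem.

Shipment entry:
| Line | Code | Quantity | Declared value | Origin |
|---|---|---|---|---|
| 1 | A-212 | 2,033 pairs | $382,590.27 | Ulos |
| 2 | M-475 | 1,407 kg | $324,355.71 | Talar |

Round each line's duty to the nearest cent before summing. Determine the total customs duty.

Line 1 (A-212, Ulos, 2,033 pairs, $382,590.27):
Base rate for A-212 is $4.13/pair.
Origin Ulos qualifies under the Bralania–Ulos agreement and A-212 is covered: preferential rate Free applies instead.
The additional-duty order on A-212 targets Narar, not Ulos; it does not apply.
Duty = $382,590.27 × 0% = $0.00.
Line 2 (M-475, Talar, 1,407 kg, $324,355.71):
Base rate for M-475 is 17%.
Duty = $324,355.71 × 17% = $55,140.47.
Total = $0.00 + $55,140.47 = $55,140.47.

$55,140.47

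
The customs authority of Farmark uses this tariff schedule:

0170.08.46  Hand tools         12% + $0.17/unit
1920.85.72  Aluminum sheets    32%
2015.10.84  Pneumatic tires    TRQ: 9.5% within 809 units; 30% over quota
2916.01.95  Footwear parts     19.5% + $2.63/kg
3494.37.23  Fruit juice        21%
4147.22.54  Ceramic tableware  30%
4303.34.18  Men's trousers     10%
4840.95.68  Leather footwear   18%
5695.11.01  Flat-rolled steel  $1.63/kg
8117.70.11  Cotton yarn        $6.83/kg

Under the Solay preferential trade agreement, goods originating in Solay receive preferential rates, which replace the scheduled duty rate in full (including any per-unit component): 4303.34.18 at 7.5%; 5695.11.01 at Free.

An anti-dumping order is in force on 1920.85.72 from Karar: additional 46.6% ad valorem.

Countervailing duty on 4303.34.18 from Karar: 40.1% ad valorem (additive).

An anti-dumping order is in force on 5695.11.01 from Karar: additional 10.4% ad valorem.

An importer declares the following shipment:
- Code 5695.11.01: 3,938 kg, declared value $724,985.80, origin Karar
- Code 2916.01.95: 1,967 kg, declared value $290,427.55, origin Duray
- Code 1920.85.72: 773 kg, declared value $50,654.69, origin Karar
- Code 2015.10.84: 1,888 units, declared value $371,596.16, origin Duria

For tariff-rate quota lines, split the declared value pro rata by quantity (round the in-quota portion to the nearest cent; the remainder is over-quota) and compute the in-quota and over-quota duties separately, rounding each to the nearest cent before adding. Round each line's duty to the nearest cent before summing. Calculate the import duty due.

Line 1 (5695.11.01, Karar, 3,938 kg, $724,985.80):
Base rate for 5695.11.01 is $1.63/kg.
5695.11.01 has an FTA preferential rate, but origin Karar is not Solay; base rate stands.
Additional duty on 5695.11.01 from Karar: +10.4% ad valorem. Applied ad valorem rate = 10.4%.
Duty = $724,985.80 × 10.4% + 3,938 × $1.63 = $81,817.46.
Line 2 (2916.01.95, Duray, 1,967 kg, $290,427.55):
Base rate for 2916.01.95 is 19.5% + $2.63/kg.
Duty = $290,427.55 × 19.5% + 1,967 × $2.63 = $61,806.58.
Line 3 (1920.85.72, Karar, 773 kg, $50,654.69):
Base rate for 1920.85.72 is 32%.
Additional duty on 1920.85.72 from Karar: +46.6%. Applied ad valorem rate: 32% + 46.6% = 78.6%.
Duty = $50,654.69 × 78.6% = $39,814.59.
Line 4 (2015.10.84, Duria, 1,888 units, $371,596.16):
Code 2015.10.84 is under a tariff-rate quota (threshold 809 units). In-quota: 809 units at 9.5%; over-quota: 1,079 units at 30%.
Pro-rata value split: in-quota = $371,596.16 × 809/1,888 = $159,227.38; over-quota = $371,596.16 − $159,227.38 = $212,368.78.
In-quota duty = $159,227.38 × 9.5% = $15,126.60. Over-quota duty = $212,368.78 × 30% = $63,710.63.
Line duty = $15,126.60 + $63,710.63 = $78,837.23.
Total = $81,817.46 + $61,806.58 + $39,814.59 + $78,837.23 = $262,275.86.

$262,275.86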